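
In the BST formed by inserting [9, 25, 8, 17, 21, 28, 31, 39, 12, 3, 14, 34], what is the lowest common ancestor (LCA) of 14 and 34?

Tree insertion order: [9, 25, 8, 17, 21, 28, 31, 39, 12, 3, 14, 34]
Tree (level-order array): [9, 8, 25, 3, None, 17, 28, None, None, 12, 21, None, 31, None, 14, None, None, None, 39, None, None, 34]
In a BST, the LCA of p=14, q=34 is the first node v on the
root-to-leaf path with p <= v <= q (go left if both < v, right if both > v).
Walk from root:
  at 9: both 14 and 34 > 9, go right
  at 25: 14 <= 25 <= 34, this is the LCA
LCA = 25


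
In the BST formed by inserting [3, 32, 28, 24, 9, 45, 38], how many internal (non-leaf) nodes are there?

Tree built from: [3, 32, 28, 24, 9, 45, 38]
Tree (level-order array): [3, None, 32, 28, 45, 24, None, 38, None, 9]
Rule: An internal node has at least one child.
Per-node child counts:
  node 3: 1 child(ren)
  node 32: 2 child(ren)
  node 28: 1 child(ren)
  node 24: 1 child(ren)
  node 9: 0 child(ren)
  node 45: 1 child(ren)
  node 38: 0 child(ren)
Matching nodes: [3, 32, 28, 24, 45]
Count of internal (non-leaf) nodes: 5


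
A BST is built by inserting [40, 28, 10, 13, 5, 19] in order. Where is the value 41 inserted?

Starting tree (level order): [40, 28, None, 10, None, 5, 13, None, None, None, 19]
Insertion path: 40
Result: insert 41 as right child of 40
Final tree (level order): [40, 28, 41, 10, None, None, None, 5, 13, None, None, None, 19]


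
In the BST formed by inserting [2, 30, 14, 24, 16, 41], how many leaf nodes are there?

Tree built from: [2, 30, 14, 24, 16, 41]
Tree (level-order array): [2, None, 30, 14, 41, None, 24, None, None, 16]
Rule: A leaf has 0 children.
Per-node child counts:
  node 2: 1 child(ren)
  node 30: 2 child(ren)
  node 14: 1 child(ren)
  node 24: 1 child(ren)
  node 16: 0 child(ren)
  node 41: 0 child(ren)
Matching nodes: [16, 41]
Count of leaf nodes: 2


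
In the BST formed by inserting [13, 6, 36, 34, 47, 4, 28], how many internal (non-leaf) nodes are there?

Tree built from: [13, 6, 36, 34, 47, 4, 28]
Tree (level-order array): [13, 6, 36, 4, None, 34, 47, None, None, 28]
Rule: An internal node has at least one child.
Per-node child counts:
  node 13: 2 child(ren)
  node 6: 1 child(ren)
  node 4: 0 child(ren)
  node 36: 2 child(ren)
  node 34: 1 child(ren)
  node 28: 0 child(ren)
  node 47: 0 child(ren)
Matching nodes: [13, 6, 36, 34]
Count of internal (non-leaf) nodes: 4


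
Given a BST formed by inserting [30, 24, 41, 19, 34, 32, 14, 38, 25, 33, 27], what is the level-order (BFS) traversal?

Tree insertion order: [30, 24, 41, 19, 34, 32, 14, 38, 25, 33, 27]
Tree (level-order array): [30, 24, 41, 19, 25, 34, None, 14, None, None, 27, 32, 38, None, None, None, None, None, 33]
BFS from the root, enqueuing left then right child of each popped node:
  queue [30] -> pop 30, enqueue [24, 41], visited so far: [30]
  queue [24, 41] -> pop 24, enqueue [19, 25], visited so far: [30, 24]
  queue [41, 19, 25] -> pop 41, enqueue [34], visited so far: [30, 24, 41]
  queue [19, 25, 34] -> pop 19, enqueue [14], visited so far: [30, 24, 41, 19]
  queue [25, 34, 14] -> pop 25, enqueue [27], visited so far: [30, 24, 41, 19, 25]
  queue [34, 14, 27] -> pop 34, enqueue [32, 38], visited so far: [30, 24, 41, 19, 25, 34]
  queue [14, 27, 32, 38] -> pop 14, enqueue [none], visited so far: [30, 24, 41, 19, 25, 34, 14]
  queue [27, 32, 38] -> pop 27, enqueue [none], visited so far: [30, 24, 41, 19, 25, 34, 14, 27]
  queue [32, 38] -> pop 32, enqueue [33], visited so far: [30, 24, 41, 19, 25, 34, 14, 27, 32]
  queue [38, 33] -> pop 38, enqueue [none], visited so far: [30, 24, 41, 19, 25, 34, 14, 27, 32, 38]
  queue [33] -> pop 33, enqueue [none], visited so far: [30, 24, 41, 19, 25, 34, 14, 27, 32, 38, 33]
Result: [30, 24, 41, 19, 25, 34, 14, 27, 32, 38, 33]


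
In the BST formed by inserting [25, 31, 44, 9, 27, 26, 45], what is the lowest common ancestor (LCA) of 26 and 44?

Tree insertion order: [25, 31, 44, 9, 27, 26, 45]
Tree (level-order array): [25, 9, 31, None, None, 27, 44, 26, None, None, 45]
In a BST, the LCA of p=26, q=44 is the first node v on the
root-to-leaf path with p <= v <= q (go left if both < v, right if both > v).
Walk from root:
  at 25: both 26 and 44 > 25, go right
  at 31: 26 <= 31 <= 44, this is the LCA
LCA = 31


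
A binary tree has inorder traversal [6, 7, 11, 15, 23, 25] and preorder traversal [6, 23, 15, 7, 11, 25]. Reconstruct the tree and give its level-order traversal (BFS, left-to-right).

Inorder:  [6, 7, 11, 15, 23, 25]
Preorder: [6, 23, 15, 7, 11, 25]
Algorithm: preorder visits root first, so consume preorder in order;
for each root, split the current inorder slice at that value into
left-subtree inorder and right-subtree inorder, then recurse.
Recursive splits:
  root=6; inorder splits into left=[], right=[7, 11, 15, 23, 25]
  root=23; inorder splits into left=[7, 11, 15], right=[25]
  root=15; inorder splits into left=[7, 11], right=[]
  root=7; inorder splits into left=[], right=[11]
  root=11; inorder splits into left=[], right=[]
  root=25; inorder splits into left=[], right=[]
Reconstructed level-order: [6, 23, 15, 25, 7, 11]


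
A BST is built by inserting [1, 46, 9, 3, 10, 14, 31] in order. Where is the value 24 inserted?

Starting tree (level order): [1, None, 46, 9, None, 3, 10, None, None, None, 14, None, 31]
Insertion path: 1 -> 46 -> 9 -> 10 -> 14 -> 31
Result: insert 24 as left child of 31
Final tree (level order): [1, None, 46, 9, None, 3, 10, None, None, None, 14, None, 31, 24]


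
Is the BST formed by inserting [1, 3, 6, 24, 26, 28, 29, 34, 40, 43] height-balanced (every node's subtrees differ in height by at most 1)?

Tree (level-order array): [1, None, 3, None, 6, None, 24, None, 26, None, 28, None, 29, None, 34, None, 40, None, 43]
Definition: a tree is height-balanced if, at every node, |h(left) - h(right)| <= 1 (empty subtree has height -1).
Bottom-up per-node check:
  node 43: h_left=-1, h_right=-1, diff=0 [OK], height=0
  node 40: h_left=-1, h_right=0, diff=1 [OK], height=1
  node 34: h_left=-1, h_right=1, diff=2 [FAIL (|-1-1|=2 > 1)], height=2
  node 29: h_left=-1, h_right=2, diff=3 [FAIL (|-1-2|=3 > 1)], height=3
  node 28: h_left=-1, h_right=3, diff=4 [FAIL (|-1-3|=4 > 1)], height=4
  node 26: h_left=-1, h_right=4, diff=5 [FAIL (|-1-4|=5 > 1)], height=5
  node 24: h_left=-1, h_right=5, diff=6 [FAIL (|-1-5|=6 > 1)], height=6
  node 6: h_left=-1, h_right=6, diff=7 [FAIL (|-1-6|=7 > 1)], height=7
  node 3: h_left=-1, h_right=7, diff=8 [FAIL (|-1-7|=8 > 1)], height=8
  node 1: h_left=-1, h_right=8, diff=9 [FAIL (|-1-8|=9 > 1)], height=9
Node 34 violates the condition: |-1 - 1| = 2 > 1.
Result: Not balanced


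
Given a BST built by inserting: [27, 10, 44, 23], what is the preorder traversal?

Tree insertion order: [27, 10, 44, 23]
Tree (level-order array): [27, 10, 44, None, 23]
Preorder traversal: [27, 10, 23, 44]


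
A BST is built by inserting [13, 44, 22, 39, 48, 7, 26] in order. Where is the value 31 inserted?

Starting tree (level order): [13, 7, 44, None, None, 22, 48, None, 39, None, None, 26]
Insertion path: 13 -> 44 -> 22 -> 39 -> 26
Result: insert 31 as right child of 26
Final tree (level order): [13, 7, 44, None, None, 22, 48, None, 39, None, None, 26, None, None, 31]


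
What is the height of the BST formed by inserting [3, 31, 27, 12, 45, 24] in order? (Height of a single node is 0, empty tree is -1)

Insertion order: [3, 31, 27, 12, 45, 24]
Tree (level-order array): [3, None, 31, 27, 45, 12, None, None, None, None, 24]
Compute height bottom-up (empty subtree = -1):
  height(24) = 1 + max(-1, -1) = 0
  height(12) = 1 + max(-1, 0) = 1
  height(27) = 1 + max(1, -1) = 2
  height(45) = 1 + max(-1, -1) = 0
  height(31) = 1 + max(2, 0) = 3
  height(3) = 1 + max(-1, 3) = 4
Height = 4


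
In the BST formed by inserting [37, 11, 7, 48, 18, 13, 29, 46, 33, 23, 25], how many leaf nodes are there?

Tree built from: [37, 11, 7, 48, 18, 13, 29, 46, 33, 23, 25]
Tree (level-order array): [37, 11, 48, 7, 18, 46, None, None, None, 13, 29, None, None, None, None, 23, 33, None, 25]
Rule: A leaf has 0 children.
Per-node child counts:
  node 37: 2 child(ren)
  node 11: 2 child(ren)
  node 7: 0 child(ren)
  node 18: 2 child(ren)
  node 13: 0 child(ren)
  node 29: 2 child(ren)
  node 23: 1 child(ren)
  node 25: 0 child(ren)
  node 33: 0 child(ren)
  node 48: 1 child(ren)
  node 46: 0 child(ren)
Matching nodes: [7, 13, 25, 33, 46]
Count of leaf nodes: 5


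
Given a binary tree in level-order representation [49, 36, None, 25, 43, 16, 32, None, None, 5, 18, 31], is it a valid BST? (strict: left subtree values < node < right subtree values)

Level-order array: [49, 36, None, 25, 43, 16, 32, None, None, 5, 18, 31]
Validate using subtree bounds (lo, hi): at each node, require lo < value < hi,
then recurse left with hi=value and right with lo=value.
Preorder trace (stopping at first violation):
  at node 49 with bounds (-inf, +inf): OK
  at node 36 with bounds (-inf, 49): OK
  at node 25 with bounds (-inf, 36): OK
  at node 16 with bounds (-inf, 25): OK
  at node 5 with bounds (-inf, 16): OK
  at node 18 with bounds (16, 25): OK
  at node 32 with bounds (25, 36): OK
  at node 31 with bounds (25, 32): OK
  at node 43 with bounds (36, 49): OK
No violation found at any node.
Result: Valid BST


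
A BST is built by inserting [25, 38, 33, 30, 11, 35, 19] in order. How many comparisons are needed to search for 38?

Search path for 38: 25 -> 38
Found: True
Comparisons: 2


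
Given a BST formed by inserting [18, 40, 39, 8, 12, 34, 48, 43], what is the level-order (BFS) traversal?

Tree insertion order: [18, 40, 39, 8, 12, 34, 48, 43]
Tree (level-order array): [18, 8, 40, None, 12, 39, 48, None, None, 34, None, 43]
BFS from the root, enqueuing left then right child of each popped node:
  queue [18] -> pop 18, enqueue [8, 40], visited so far: [18]
  queue [8, 40] -> pop 8, enqueue [12], visited so far: [18, 8]
  queue [40, 12] -> pop 40, enqueue [39, 48], visited so far: [18, 8, 40]
  queue [12, 39, 48] -> pop 12, enqueue [none], visited so far: [18, 8, 40, 12]
  queue [39, 48] -> pop 39, enqueue [34], visited so far: [18, 8, 40, 12, 39]
  queue [48, 34] -> pop 48, enqueue [43], visited so far: [18, 8, 40, 12, 39, 48]
  queue [34, 43] -> pop 34, enqueue [none], visited so far: [18, 8, 40, 12, 39, 48, 34]
  queue [43] -> pop 43, enqueue [none], visited so far: [18, 8, 40, 12, 39, 48, 34, 43]
Result: [18, 8, 40, 12, 39, 48, 34, 43]


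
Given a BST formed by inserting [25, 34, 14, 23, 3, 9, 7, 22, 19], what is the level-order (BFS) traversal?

Tree insertion order: [25, 34, 14, 23, 3, 9, 7, 22, 19]
Tree (level-order array): [25, 14, 34, 3, 23, None, None, None, 9, 22, None, 7, None, 19]
BFS from the root, enqueuing left then right child of each popped node:
  queue [25] -> pop 25, enqueue [14, 34], visited so far: [25]
  queue [14, 34] -> pop 14, enqueue [3, 23], visited so far: [25, 14]
  queue [34, 3, 23] -> pop 34, enqueue [none], visited so far: [25, 14, 34]
  queue [3, 23] -> pop 3, enqueue [9], visited so far: [25, 14, 34, 3]
  queue [23, 9] -> pop 23, enqueue [22], visited so far: [25, 14, 34, 3, 23]
  queue [9, 22] -> pop 9, enqueue [7], visited so far: [25, 14, 34, 3, 23, 9]
  queue [22, 7] -> pop 22, enqueue [19], visited so far: [25, 14, 34, 3, 23, 9, 22]
  queue [7, 19] -> pop 7, enqueue [none], visited so far: [25, 14, 34, 3, 23, 9, 22, 7]
  queue [19] -> pop 19, enqueue [none], visited so far: [25, 14, 34, 3, 23, 9, 22, 7, 19]
Result: [25, 14, 34, 3, 23, 9, 22, 7, 19]


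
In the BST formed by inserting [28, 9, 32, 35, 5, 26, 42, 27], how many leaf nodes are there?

Tree built from: [28, 9, 32, 35, 5, 26, 42, 27]
Tree (level-order array): [28, 9, 32, 5, 26, None, 35, None, None, None, 27, None, 42]
Rule: A leaf has 0 children.
Per-node child counts:
  node 28: 2 child(ren)
  node 9: 2 child(ren)
  node 5: 0 child(ren)
  node 26: 1 child(ren)
  node 27: 0 child(ren)
  node 32: 1 child(ren)
  node 35: 1 child(ren)
  node 42: 0 child(ren)
Matching nodes: [5, 27, 42]
Count of leaf nodes: 3


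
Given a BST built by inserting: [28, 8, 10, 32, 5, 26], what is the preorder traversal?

Tree insertion order: [28, 8, 10, 32, 5, 26]
Tree (level-order array): [28, 8, 32, 5, 10, None, None, None, None, None, 26]
Preorder traversal: [28, 8, 5, 10, 26, 32]


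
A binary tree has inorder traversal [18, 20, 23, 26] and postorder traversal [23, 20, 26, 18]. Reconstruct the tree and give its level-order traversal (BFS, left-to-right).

Inorder:   [18, 20, 23, 26]
Postorder: [23, 20, 26, 18]
Algorithm: postorder visits root last, so walk postorder right-to-left;
each value is the root of the current inorder slice — split it at that
value, recurse on the right subtree first, then the left.
Recursive splits:
  root=18; inorder splits into left=[], right=[20, 23, 26]
  root=26; inorder splits into left=[20, 23], right=[]
  root=20; inorder splits into left=[], right=[23]
  root=23; inorder splits into left=[], right=[]
Reconstructed level-order: [18, 26, 20, 23]


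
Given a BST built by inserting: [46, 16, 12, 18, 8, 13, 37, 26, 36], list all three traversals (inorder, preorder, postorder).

Tree insertion order: [46, 16, 12, 18, 8, 13, 37, 26, 36]
Tree (level-order array): [46, 16, None, 12, 18, 8, 13, None, 37, None, None, None, None, 26, None, None, 36]
Inorder (L, root, R): [8, 12, 13, 16, 18, 26, 36, 37, 46]
Preorder (root, L, R): [46, 16, 12, 8, 13, 18, 37, 26, 36]
Postorder (L, R, root): [8, 13, 12, 36, 26, 37, 18, 16, 46]


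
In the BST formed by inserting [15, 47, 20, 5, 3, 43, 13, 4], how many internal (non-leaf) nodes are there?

Tree built from: [15, 47, 20, 5, 3, 43, 13, 4]
Tree (level-order array): [15, 5, 47, 3, 13, 20, None, None, 4, None, None, None, 43]
Rule: An internal node has at least one child.
Per-node child counts:
  node 15: 2 child(ren)
  node 5: 2 child(ren)
  node 3: 1 child(ren)
  node 4: 0 child(ren)
  node 13: 0 child(ren)
  node 47: 1 child(ren)
  node 20: 1 child(ren)
  node 43: 0 child(ren)
Matching nodes: [15, 5, 3, 47, 20]
Count of internal (non-leaf) nodes: 5


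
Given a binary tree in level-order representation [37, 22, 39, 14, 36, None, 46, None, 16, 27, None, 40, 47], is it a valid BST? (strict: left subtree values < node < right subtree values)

Level-order array: [37, 22, 39, 14, 36, None, 46, None, 16, 27, None, 40, 47]
Validate using subtree bounds (lo, hi): at each node, require lo < value < hi,
then recurse left with hi=value and right with lo=value.
Preorder trace (stopping at first violation):
  at node 37 with bounds (-inf, +inf): OK
  at node 22 with bounds (-inf, 37): OK
  at node 14 with bounds (-inf, 22): OK
  at node 16 with bounds (14, 22): OK
  at node 36 with bounds (22, 37): OK
  at node 27 with bounds (22, 36): OK
  at node 39 with bounds (37, +inf): OK
  at node 46 with bounds (39, +inf): OK
  at node 40 with bounds (39, 46): OK
  at node 47 with bounds (46, +inf): OK
No violation found at any node.
Result: Valid BST


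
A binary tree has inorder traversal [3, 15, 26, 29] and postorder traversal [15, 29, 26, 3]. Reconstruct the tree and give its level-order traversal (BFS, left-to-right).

Inorder:   [3, 15, 26, 29]
Postorder: [15, 29, 26, 3]
Algorithm: postorder visits root last, so walk postorder right-to-left;
each value is the root of the current inorder slice — split it at that
value, recurse on the right subtree first, then the left.
Recursive splits:
  root=3; inorder splits into left=[], right=[15, 26, 29]
  root=26; inorder splits into left=[15], right=[29]
  root=29; inorder splits into left=[], right=[]
  root=15; inorder splits into left=[], right=[]
Reconstructed level-order: [3, 26, 15, 29]


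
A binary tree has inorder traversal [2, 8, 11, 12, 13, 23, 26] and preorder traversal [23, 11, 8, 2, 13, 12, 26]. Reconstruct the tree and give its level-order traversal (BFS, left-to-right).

Inorder:  [2, 8, 11, 12, 13, 23, 26]
Preorder: [23, 11, 8, 2, 13, 12, 26]
Algorithm: preorder visits root first, so consume preorder in order;
for each root, split the current inorder slice at that value into
left-subtree inorder and right-subtree inorder, then recurse.
Recursive splits:
  root=23; inorder splits into left=[2, 8, 11, 12, 13], right=[26]
  root=11; inorder splits into left=[2, 8], right=[12, 13]
  root=8; inorder splits into left=[2], right=[]
  root=2; inorder splits into left=[], right=[]
  root=13; inorder splits into left=[12], right=[]
  root=12; inorder splits into left=[], right=[]
  root=26; inorder splits into left=[], right=[]
Reconstructed level-order: [23, 11, 26, 8, 13, 2, 12]


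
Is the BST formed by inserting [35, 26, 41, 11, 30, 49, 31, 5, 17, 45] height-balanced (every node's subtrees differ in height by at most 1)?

Tree (level-order array): [35, 26, 41, 11, 30, None, 49, 5, 17, None, 31, 45]
Definition: a tree is height-balanced if, at every node, |h(left) - h(right)| <= 1 (empty subtree has height -1).
Bottom-up per-node check:
  node 5: h_left=-1, h_right=-1, diff=0 [OK], height=0
  node 17: h_left=-1, h_right=-1, diff=0 [OK], height=0
  node 11: h_left=0, h_right=0, diff=0 [OK], height=1
  node 31: h_left=-1, h_right=-1, diff=0 [OK], height=0
  node 30: h_left=-1, h_right=0, diff=1 [OK], height=1
  node 26: h_left=1, h_right=1, diff=0 [OK], height=2
  node 45: h_left=-1, h_right=-1, diff=0 [OK], height=0
  node 49: h_left=0, h_right=-1, diff=1 [OK], height=1
  node 41: h_left=-1, h_right=1, diff=2 [FAIL (|-1-1|=2 > 1)], height=2
  node 35: h_left=2, h_right=2, diff=0 [OK], height=3
Node 41 violates the condition: |-1 - 1| = 2 > 1.
Result: Not balanced


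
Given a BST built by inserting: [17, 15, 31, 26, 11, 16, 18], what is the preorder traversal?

Tree insertion order: [17, 15, 31, 26, 11, 16, 18]
Tree (level-order array): [17, 15, 31, 11, 16, 26, None, None, None, None, None, 18]
Preorder traversal: [17, 15, 11, 16, 31, 26, 18]


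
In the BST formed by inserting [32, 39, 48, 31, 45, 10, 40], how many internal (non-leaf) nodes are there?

Tree built from: [32, 39, 48, 31, 45, 10, 40]
Tree (level-order array): [32, 31, 39, 10, None, None, 48, None, None, 45, None, 40]
Rule: An internal node has at least one child.
Per-node child counts:
  node 32: 2 child(ren)
  node 31: 1 child(ren)
  node 10: 0 child(ren)
  node 39: 1 child(ren)
  node 48: 1 child(ren)
  node 45: 1 child(ren)
  node 40: 0 child(ren)
Matching nodes: [32, 31, 39, 48, 45]
Count of internal (non-leaf) nodes: 5


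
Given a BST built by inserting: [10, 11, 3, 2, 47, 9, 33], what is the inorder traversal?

Tree insertion order: [10, 11, 3, 2, 47, 9, 33]
Tree (level-order array): [10, 3, 11, 2, 9, None, 47, None, None, None, None, 33]
Inorder traversal: [2, 3, 9, 10, 11, 33, 47]


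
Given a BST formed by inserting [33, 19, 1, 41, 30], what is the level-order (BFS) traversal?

Tree insertion order: [33, 19, 1, 41, 30]
Tree (level-order array): [33, 19, 41, 1, 30]
BFS from the root, enqueuing left then right child of each popped node:
  queue [33] -> pop 33, enqueue [19, 41], visited so far: [33]
  queue [19, 41] -> pop 19, enqueue [1, 30], visited so far: [33, 19]
  queue [41, 1, 30] -> pop 41, enqueue [none], visited so far: [33, 19, 41]
  queue [1, 30] -> pop 1, enqueue [none], visited so far: [33, 19, 41, 1]
  queue [30] -> pop 30, enqueue [none], visited so far: [33, 19, 41, 1, 30]
Result: [33, 19, 41, 1, 30]


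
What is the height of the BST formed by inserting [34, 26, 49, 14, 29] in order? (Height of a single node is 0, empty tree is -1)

Insertion order: [34, 26, 49, 14, 29]
Tree (level-order array): [34, 26, 49, 14, 29]
Compute height bottom-up (empty subtree = -1):
  height(14) = 1 + max(-1, -1) = 0
  height(29) = 1 + max(-1, -1) = 0
  height(26) = 1 + max(0, 0) = 1
  height(49) = 1 + max(-1, -1) = 0
  height(34) = 1 + max(1, 0) = 2
Height = 2


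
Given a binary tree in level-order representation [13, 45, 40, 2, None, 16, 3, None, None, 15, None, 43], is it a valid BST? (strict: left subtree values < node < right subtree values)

Level-order array: [13, 45, 40, 2, None, 16, 3, None, None, 15, None, 43]
Validate using subtree bounds (lo, hi): at each node, require lo < value < hi,
then recurse left with hi=value and right with lo=value.
Preorder trace (stopping at first violation):
  at node 13 with bounds (-inf, +inf): OK
  at node 45 with bounds (-inf, 13): VIOLATION
Node 45 violates its bound: not (-inf < 45 < 13).
Result: Not a valid BST


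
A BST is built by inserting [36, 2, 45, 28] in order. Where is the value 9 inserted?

Starting tree (level order): [36, 2, 45, None, 28]
Insertion path: 36 -> 2 -> 28
Result: insert 9 as left child of 28
Final tree (level order): [36, 2, 45, None, 28, None, None, 9]


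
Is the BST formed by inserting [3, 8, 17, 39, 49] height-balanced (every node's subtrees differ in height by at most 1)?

Tree (level-order array): [3, None, 8, None, 17, None, 39, None, 49]
Definition: a tree is height-balanced if, at every node, |h(left) - h(right)| <= 1 (empty subtree has height -1).
Bottom-up per-node check:
  node 49: h_left=-1, h_right=-1, diff=0 [OK], height=0
  node 39: h_left=-1, h_right=0, diff=1 [OK], height=1
  node 17: h_left=-1, h_right=1, diff=2 [FAIL (|-1-1|=2 > 1)], height=2
  node 8: h_left=-1, h_right=2, diff=3 [FAIL (|-1-2|=3 > 1)], height=3
  node 3: h_left=-1, h_right=3, diff=4 [FAIL (|-1-3|=4 > 1)], height=4
Node 17 violates the condition: |-1 - 1| = 2 > 1.
Result: Not balanced


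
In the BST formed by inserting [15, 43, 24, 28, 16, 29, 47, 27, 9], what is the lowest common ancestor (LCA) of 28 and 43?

Tree insertion order: [15, 43, 24, 28, 16, 29, 47, 27, 9]
Tree (level-order array): [15, 9, 43, None, None, 24, 47, 16, 28, None, None, None, None, 27, 29]
In a BST, the LCA of p=28, q=43 is the first node v on the
root-to-leaf path with p <= v <= q (go left if both < v, right if both > v).
Walk from root:
  at 15: both 28 and 43 > 15, go right
  at 43: 28 <= 43 <= 43, this is the LCA
LCA = 43


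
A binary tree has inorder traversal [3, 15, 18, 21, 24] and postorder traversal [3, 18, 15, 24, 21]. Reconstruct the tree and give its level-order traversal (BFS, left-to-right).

Inorder:   [3, 15, 18, 21, 24]
Postorder: [3, 18, 15, 24, 21]
Algorithm: postorder visits root last, so walk postorder right-to-left;
each value is the root of the current inorder slice — split it at that
value, recurse on the right subtree first, then the left.
Recursive splits:
  root=21; inorder splits into left=[3, 15, 18], right=[24]
  root=24; inorder splits into left=[], right=[]
  root=15; inorder splits into left=[3], right=[18]
  root=18; inorder splits into left=[], right=[]
  root=3; inorder splits into left=[], right=[]
Reconstructed level-order: [21, 15, 24, 3, 18]


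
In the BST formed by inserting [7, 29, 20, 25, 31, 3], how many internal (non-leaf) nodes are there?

Tree built from: [7, 29, 20, 25, 31, 3]
Tree (level-order array): [7, 3, 29, None, None, 20, 31, None, 25]
Rule: An internal node has at least one child.
Per-node child counts:
  node 7: 2 child(ren)
  node 3: 0 child(ren)
  node 29: 2 child(ren)
  node 20: 1 child(ren)
  node 25: 0 child(ren)
  node 31: 0 child(ren)
Matching nodes: [7, 29, 20]
Count of internal (non-leaf) nodes: 3


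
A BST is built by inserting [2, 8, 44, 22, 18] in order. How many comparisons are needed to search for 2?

Search path for 2: 2
Found: True
Comparisons: 1


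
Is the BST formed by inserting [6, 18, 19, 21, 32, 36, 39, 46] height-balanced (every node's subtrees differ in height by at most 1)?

Tree (level-order array): [6, None, 18, None, 19, None, 21, None, 32, None, 36, None, 39, None, 46]
Definition: a tree is height-balanced if, at every node, |h(left) - h(right)| <= 1 (empty subtree has height -1).
Bottom-up per-node check:
  node 46: h_left=-1, h_right=-1, diff=0 [OK], height=0
  node 39: h_left=-1, h_right=0, diff=1 [OK], height=1
  node 36: h_left=-1, h_right=1, diff=2 [FAIL (|-1-1|=2 > 1)], height=2
  node 32: h_left=-1, h_right=2, diff=3 [FAIL (|-1-2|=3 > 1)], height=3
  node 21: h_left=-1, h_right=3, diff=4 [FAIL (|-1-3|=4 > 1)], height=4
  node 19: h_left=-1, h_right=4, diff=5 [FAIL (|-1-4|=5 > 1)], height=5
  node 18: h_left=-1, h_right=5, diff=6 [FAIL (|-1-5|=6 > 1)], height=6
  node 6: h_left=-1, h_right=6, diff=7 [FAIL (|-1-6|=7 > 1)], height=7
Node 36 violates the condition: |-1 - 1| = 2 > 1.
Result: Not balanced


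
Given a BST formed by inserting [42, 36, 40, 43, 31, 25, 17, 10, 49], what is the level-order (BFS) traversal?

Tree insertion order: [42, 36, 40, 43, 31, 25, 17, 10, 49]
Tree (level-order array): [42, 36, 43, 31, 40, None, 49, 25, None, None, None, None, None, 17, None, 10]
BFS from the root, enqueuing left then right child of each popped node:
  queue [42] -> pop 42, enqueue [36, 43], visited so far: [42]
  queue [36, 43] -> pop 36, enqueue [31, 40], visited so far: [42, 36]
  queue [43, 31, 40] -> pop 43, enqueue [49], visited so far: [42, 36, 43]
  queue [31, 40, 49] -> pop 31, enqueue [25], visited so far: [42, 36, 43, 31]
  queue [40, 49, 25] -> pop 40, enqueue [none], visited so far: [42, 36, 43, 31, 40]
  queue [49, 25] -> pop 49, enqueue [none], visited so far: [42, 36, 43, 31, 40, 49]
  queue [25] -> pop 25, enqueue [17], visited so far: [42, 36, 43, 31, 40, 49, 25]
  queue [17] -> pop 17, enqueue [10], visited so far: [42, 36, 43, 31, 40, 49, 25, 17]
  queue [10] -> pop 10, enqueue [none], visited so far: [42, 36, 43, 31, 40, 49, 25, 17, 10]
Result: [42, 36, 43, 31, 40, 49, 25, 17, 10]


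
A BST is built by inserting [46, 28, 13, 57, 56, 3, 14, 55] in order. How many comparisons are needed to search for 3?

Search path for 3: 46 -> 28 -> 13 -> 3
Found: True
Comparisons: 4


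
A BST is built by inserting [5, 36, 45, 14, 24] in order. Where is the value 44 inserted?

Starting tree (level order): [5, None, 36, 14, 45, None, 24]
Insertion path: 5 -> 36 -> 45
Result: insert 44 as left child of 45
Final tree (level order): [5, None, 36, 14, 45, None, 24, 44]


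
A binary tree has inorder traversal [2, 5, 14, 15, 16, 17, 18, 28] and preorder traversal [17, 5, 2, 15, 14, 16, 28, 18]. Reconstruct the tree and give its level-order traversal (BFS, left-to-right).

Inorder:  [2, 5, 14, 15, 16, 17, 18, 28]
Preorder: [17, 5, 2, 15, 14, 16, 28, 18]
Algorithm: preorder visits root first, so consume preorder in order;
for each root, split the current inorder slice at that value into
left-subtree inorder and right-subtree inorder, then recurse.
Recursive splits:
  root=17; inorder splits into left=[2, 5, 14, 15, 16], right=[18, 28]
  root=5; inorder splits into left=[2], right=[14, 15, 16]
  root=2; inorder splits into left=[], right=[]
  root=15; inorder splits into left=[14], right=[16]
  root=14; inorder splits into left=[], right=[]
  root=16; inorder splits into left=[], right=[]
  root=28; inorder splits into left=[18], right=[]
  root=18; inorder splits into left=[], right=[]
Reconstructed level-order: [17, 5, 28, 2, 15, 18, 14, 16]


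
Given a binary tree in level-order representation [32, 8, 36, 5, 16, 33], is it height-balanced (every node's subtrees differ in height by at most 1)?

Tree (level-order array): [32, 8, 36, 5, 16, 33]
Definition: a tree is height-balanced if, at every node, |h(left) - h(right)| <= 1 (empty subtree has height -1).
Bottom-up per-node check:
  node 5: h_left=-1, h_right=-1, diff=0 [OK], height=0
  node 16: h_left=-1, h_right=-1, diff=0 [OK], height=0
  node 8: h_left=0, h_right=0, diff=0 [OK], height=1
  node 33: h_left=-1, h_right=-1, diff=0 [OK], height=0
  node 36: h_left=0, h_right=-1, diff=1 [OK], height=1
  node 32: h_left=1, h_right=1, diff=0 [OK], height=2
All nodes satisfy the balance condition.
Result: Balanced


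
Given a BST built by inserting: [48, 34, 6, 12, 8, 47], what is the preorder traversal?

Tree insertion order: [48, 34, 6, 12, 8, 47]
Tree (level-order array): [48, 34, None, 6, 47, None, 12, None, None, 8]
Preorder traversal: [48, 34, 6, 12, 8, 47]


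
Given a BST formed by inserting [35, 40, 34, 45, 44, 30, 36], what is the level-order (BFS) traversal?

Tree insertion order: [35, 40, 34, 45, 44, 30, 36]
Tree (level-order array): [35, 34, 40, 30, None, 36, 45, None, None, None, None, 44]
BFS from the root, enqueuing left then right child of each popped node:
  queue [35] -> pop 35, enqueue [34, 40], visited so far: [35]
  queue [34, 40] -> pop 34, enqueue [30], visited so far: [35, 34]
  queue [40, 30] -> pop 40, enqueue [36, 45], visited so far: [35, 34, 40]
  queue [30, 36, 45] -> pop 30, enqueue [none], visited so far: [35, 34, 40, 30]
  queue [36, 45] -> pop 36, enqueue [none], visited so far: [35, 34, 40, 30, 36]
  queue [45] -> pop 45, enqueue [44], visited so far: [35, 34, 40, 30, 36, 45]
  queue [44] -> pop 44, enqueue [none], visited so far: [35, 34, 40, 30, 36, 45, 44]
Result: [35, 34, 40, 30, 36, 45, 44]


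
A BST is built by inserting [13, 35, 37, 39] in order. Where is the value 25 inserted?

Starting tree (level order): [13, None, 35, None, 37, None, 39]
Insertion path: 13 -> 35
Result: insert 25 as left child of 35
Final tree (level order): [13, None, 35, 25, 37, None, None, None, 39]


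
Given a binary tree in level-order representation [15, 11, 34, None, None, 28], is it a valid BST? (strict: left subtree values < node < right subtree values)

Level-order array: [15, 11, 34, None, None, 28]
Validate using subtree bounds (lo, hi): at each node, require lo < value < hi,
then recurse left with hi=value and right with lo=value.
Preorder trace (stopping at first violation):
  at node 15 with bounds (-inf, +inf): OK
  at node 11 with bounds (-inf, 15): OK
  at node 34 with bounds (15, +inf): OK
  at node 28 with bounds (15, 34): OK
No violation found at any node.
Result: Valid BST


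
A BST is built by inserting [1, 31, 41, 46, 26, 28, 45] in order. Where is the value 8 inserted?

Starting tree (level order): [1, None, 31, 26, 41, None, 28, None, 46, None, None, 45]
Insertion path: 1 -> 31 -> 26
Result: insert 8 as left child of 26
Final tree (level order): [1, None, 31, 26, 41, 8, 28, None, 46, None, None, None, None, 45]


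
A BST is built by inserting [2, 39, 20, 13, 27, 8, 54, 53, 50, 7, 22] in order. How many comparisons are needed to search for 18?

Search path for 18: 2 -> 39 -> 20 -> 13
Found: False
Comparisons: 4


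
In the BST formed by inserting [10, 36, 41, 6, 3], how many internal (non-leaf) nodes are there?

Tree built from: [10, 36, 41, 6, 3]
Tree (level-order array): [10, 6, 36, 3, None, None, 41]
Rule: An internal node has at least one child.
Per-node child counts:
  node 10: 2 child(ren)
  node 6: 1 child(ren)
  node 3: 0 child(ren)
  node 36: 1 child(ren)
  node 41: 0 child(ren)
Matching nodes: [10, 6, 36]
Count of internal (non-leaf) nodes: 3


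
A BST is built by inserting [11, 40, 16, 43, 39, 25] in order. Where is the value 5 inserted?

Starting tree (level order): [11, None, 40, 16, 43, None, 39, None, None, 25]
Insertion path: 11
Result: insert 5 as left child of 11
Final tree (level order): [11, 5, 40, None, None, 16, 43, None, 39, None, None, 25]


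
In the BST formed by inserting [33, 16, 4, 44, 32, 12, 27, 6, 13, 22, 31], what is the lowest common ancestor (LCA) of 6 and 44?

Tree insertion order: [33, 16, 4, 44, 32, 12, 27, 6, 13, 22, 31]
Tree (level-order array): [33, 16, 44, 4, 32, None, None, None, 12, 27, None, 6, 13, 22, 31]
In a BST, the LCA of p=6, q=44 is the first node v on the
root-to-leaf path with p <= v <= q (go left if both < v, right if both > v).
Walk from root:
  at 33: 6 <= 33 <= 44, this is the LCA
LCA = 33


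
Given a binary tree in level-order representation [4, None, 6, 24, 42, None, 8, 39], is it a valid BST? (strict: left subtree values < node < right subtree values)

Level-order array: [4, None, 6, 24, 42, None, 8, 39]
Validate using subtree bounds (lo, hi): at each node, require lo < value < hi,
then recurse left with hi=value and right with lo=value.
Preorder trace (stopping at first violation):
  at node 4 with bounds (-inf, +inf): OK
  at node 6 with bounds (4, +inf): OK
  at node 24 with bounds (4, 6): VIOLATION
Node 24 violates its bound: not (4 < 24 < 6).
Result: Not a valid BST


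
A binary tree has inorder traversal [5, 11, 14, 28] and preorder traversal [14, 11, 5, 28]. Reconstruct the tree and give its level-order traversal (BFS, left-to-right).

Inorder:  [5, 11, 14, 28]
Preorder: [14, 11, 5, 28]
Algorithm: preorder visits root first, so consume preorder in order;
for each root, split the current inorder slice at that value into
left-subtree inorder and right-subtree inorder, then recurse.
Recursive splits:
  root=14; inorder splits into left=[5, 11], right=[28]
  root=11; inorder splits into left=[5], right=[]
  root=5; inorder splits into left=[], right=[]
  root=28; inorder splits into left=[], right=[]
Reconstructed level-order: [14, 11, 28, 5]


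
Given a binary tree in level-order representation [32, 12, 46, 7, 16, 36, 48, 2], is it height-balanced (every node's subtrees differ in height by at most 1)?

Tree (level-order array): [32, 12, 46, 7, 16, 36, 48, 2]
Definition: a tree is height-balanced if, at every node, |h(left) - h(right)| <= 1 (empty subtree has height -1).
Bottom-up per-node check:
  node 2: h_left=-1, h_right=-1, diff=0 [OK], height=0
  node 7: h_left=0, h_right=-1, diff=1 [OK], height=1
  node 16: h_left=-1, h_right=-1, diff=0 [OK], height=0
  node 12: h_left=1, h_right=0, diff=1 [OK], height=2
  node 36: h_left=-1, h_right=-1, diff=0 [OK], height=0
  node 48: h_left=-1, h_right=-1, diff=0 [OK], height=0
  node 46: h_left=0, h_right=0, diff=0 [OK], height=1
  node 32: h_left=2, h_right=1, diff=1 [OK], height=3
All nodes satisfy the balance condition.
Result: Balanced


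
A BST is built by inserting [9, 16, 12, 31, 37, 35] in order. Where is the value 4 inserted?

Starting tree (level order): [9, None, 16, 12, 31, None, None, None, 37, 35]
Insertion path: 9
Result: insert 4 as left child of 9
Final tree (level order): [9, 4, 16, None, None, 12, 31, None, None, None, 37, 35]


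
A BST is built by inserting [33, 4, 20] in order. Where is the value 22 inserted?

Starting tree (level order): [33, 4, None, None, 20]
Insertion path: 33 -> 4 -> 20
Result: insert 22 as right child of 20
Final tree (level order): [33, 4, None, None, 20, None, 22]


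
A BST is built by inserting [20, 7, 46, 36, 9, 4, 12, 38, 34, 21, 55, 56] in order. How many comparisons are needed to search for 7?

Search path for 7: 20 -> 7
Found: True
Comparisons: 2


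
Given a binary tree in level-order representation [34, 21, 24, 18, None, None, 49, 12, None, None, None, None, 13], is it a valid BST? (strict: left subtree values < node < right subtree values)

Level-order array: [34, 21, 24, 18, None, None, 49, 12, None, None, None, None, 13]
Validate using subtree bounds (lo, hi): at each node, require lo < value < hi,
then recurse left with hi=value and right with lo=value.
Preorder trace (stopping at first violation):
  at node 34 with bounds (-inf, +inf): OK
  at node 21 with bounds (-inf, 34): OK
  at node 18 with bounds (-inf, 21): OK
  at node 12 with bounds (-inf, 18): OK
  at node 13 with bounds (12, 18): OK
  at node 24 with bounds (34, +inf): VIOLATION
Node 24 violates its bound: not (34 < 24 < +inf).
Result: Not a valid BST


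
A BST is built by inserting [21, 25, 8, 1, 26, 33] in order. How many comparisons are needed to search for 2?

Search path for 2: 21 -> 8 -> 1
Found: False
Comparisons: 3


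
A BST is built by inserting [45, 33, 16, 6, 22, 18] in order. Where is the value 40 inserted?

Starting tree (level order): [45, 33, None, 16, None, 6, 22, None, None, 18]
Insertion path: 45 -> 33
Result: insert 40 as right child of 33
Final tree (level order): [45, 33, None, 16, 40, 6, 22, None, None, None, None, 18]


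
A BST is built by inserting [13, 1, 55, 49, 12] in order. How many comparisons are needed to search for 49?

Search path for 49: 13 -> 55 -> 49
Found: True
Comparisons: 3


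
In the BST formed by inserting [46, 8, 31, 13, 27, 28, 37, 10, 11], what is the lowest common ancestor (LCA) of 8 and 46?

Tree insertion order: [46, 8, 31, 13, 27, 28, 37, 10, 11]
Tree (level-order array): [46, 8, None, None, 31, 13, 37, 10, 27, None, None, None, 11, None, 28]
In a BST, the LCA of p=8, q=46 is the first node v on the
root-to-leaf path with p <= v <= q (go left if both < v, right if both > v).
Walk from root:
  at 46: 8 <= 46 <= 46, this is the LCA
LCA = 46


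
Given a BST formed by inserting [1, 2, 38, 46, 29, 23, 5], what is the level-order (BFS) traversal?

Tree insertion order: [1, 2, 38, 46, 29, 23, 5]
Tree (level-order array): [1, None, 2, None, 38, 29, 46, 23, None, None, None, 5]
BFS from the root, enqueuing left then right child of each popped node:
  queue [1] -> pop 1, enqueue [2], visited so far: [1]
  queue [2] -> pop 2, enqueue [38], visited so far: [1, 2]
  queue [38] -> pop 38, enqueue [29, 46], visited so far: [1, 2, 38]
  queue [29, 46] -> pop 29, enqueue [23], visited so far: [1, 2, 38, 29]
  queue [46, 23] -> pop 46, enqueue [none], visited so far: [1, 2, 38, 29, 46]
  queue [23] -> pop 23, enqueue [5], visited so far: [1, 2, 38, 29, 46, 23]
  queue [5] -> pop 5, enqueue [none], visited so far: [1, 2, 38, 29, 46, 23, 5]
Result: [1, 2, 38, 29, 46, 23, 5]


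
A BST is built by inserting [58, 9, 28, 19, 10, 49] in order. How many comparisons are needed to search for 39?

Search path for 39: 58 -> 9 -> 28 -> 49
Found: False
Comparisons: 4


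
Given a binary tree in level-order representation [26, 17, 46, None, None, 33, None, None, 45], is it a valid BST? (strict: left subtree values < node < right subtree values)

Level-order array: [26, 17, 46, None, None, 33, None, None, 45]
Validate using subtree bounds (lo, hi): at each node, require lo < value < hi,
then recurse left with hi=value and right with lo=value.
Preorder trace (stopping at first violation):
  at node 26 with bounds (-inf, +inf): OK
  at node 17 with bounds (-inf, 26): OK
  at node 46 with bounds (26, +inf): OK
  at node 33 with bounds (26, 46): OK
  at node 45 with bounds (33, 46): OK
No violation found at any node.
Result: Valid BST


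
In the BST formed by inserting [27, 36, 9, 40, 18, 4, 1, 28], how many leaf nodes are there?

Tree built from: [27, 36, 9, 40, 18, 4, 1, 28]
Tree (level-order array): [27, 9, 36, 4, 18, 28, 40, 1]
Rule: A leaf has 0 children.
Per-node child counts:
  node 27: 2 child(ren)
  node 9: 2 child(ren)
  node 4: 1 child(ren)
  node 1: 0 child(ren)
  node 18: 0 child(ren)
  node 36: 2 child(ren)
  node 28: 0 child(ren)
  node 40: 0 child(ren)
Matching nodes: [1, 18, 28, 40]
Count of leaf nodes: 4


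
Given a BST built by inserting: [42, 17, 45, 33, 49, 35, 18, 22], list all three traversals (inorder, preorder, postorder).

Tree insertion order: [42, 17, 45, 33, 49, 35, 18, 22]
Tree (level-order array): [42, 17, 45, None, 33, None, 49, 18, 35, None, None, None, 22]
Inorder (L, root, R): [17, 18, 22, 33, 35, 42, 45, 49]
Preorder (root, L, R): [42, 17, 33, 18, 22, 35, 45, 49]
Postorder (L, R, root): [22, 18, 35, 33, 17, 49, 45, 42]


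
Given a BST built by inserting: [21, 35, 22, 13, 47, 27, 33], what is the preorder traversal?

Tree insertion order: [21, 35, 22, 13, 47, 27, 33]
Tree (level-order array): [21, 13, 35, None, None, 22, 47, None, 27, None, None, None, 33]
Preorder traversal: [21, 13, 35, 22, 27, 33, 47]


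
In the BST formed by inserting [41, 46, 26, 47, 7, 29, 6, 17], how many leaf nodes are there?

Tree built from: [41, 46, 26, 47, 7, 29, 6, 17]
Tree (level-order array): [41, 26, 46, 7, 29, None, 47, 6, 17]
Rule: A leaf has 0 children.
Per-node child counts:
  node 41: 2 child(ren)
  node 26: 2 child(ren)
  node 7: 2 child(ren)
  node 6: 0 child(ren)
  node 17: 0 child(ren)
  node 29: 0 child(ren)
  node 46: 1 child(ren)
  node 47: 0 child(ren)
Matching nodes: [6, 17, 29, 47]
Count of leaf nodes: 4


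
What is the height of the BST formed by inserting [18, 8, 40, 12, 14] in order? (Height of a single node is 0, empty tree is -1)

Insertion order: [18, 8, 40, 12, 14]
Tree (level-order array): [18, 8, 40, None, 12, None, None, None, 14]
Compute height bottom-up (empty subtree = -1):
  height(14) = 1 + max(-1, -1) = 0
  height(12) = 1 + max(-1, 0) = 1
  height(8) = 1 + max(-1, 1) = 2
  height(40) = 1 + max(-1, -1) = 0
  height(18) = 1 + max(2, 0) = 3
Height = 3
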